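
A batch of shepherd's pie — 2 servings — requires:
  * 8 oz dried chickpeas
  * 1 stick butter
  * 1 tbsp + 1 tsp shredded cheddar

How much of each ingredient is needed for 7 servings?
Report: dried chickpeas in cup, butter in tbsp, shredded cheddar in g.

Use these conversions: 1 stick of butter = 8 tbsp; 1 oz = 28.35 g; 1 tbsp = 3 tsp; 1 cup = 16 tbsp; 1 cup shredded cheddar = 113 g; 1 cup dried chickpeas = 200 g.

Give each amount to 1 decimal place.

Scaling factor: 7/2 = 3.5.
dried chickpeas: 8 oz × 7/2 × 28.35 g/oz ÷ 200 g/cup ≈ 4.0 cup
butter: 1 stick × 7/2 × 8 tbsp/stick = 28.0 tbsp
shredded cheddar: (1 tbsp + 1 tsp = 4/3 tbsp) × 7/2 ÷ 16 tbsp/cup × 113 g/cup ≈ 33.0 g

dried chickpeas: 4.0 cup; butter: 28.0 tbsp; shredded cheddar: 33.0 g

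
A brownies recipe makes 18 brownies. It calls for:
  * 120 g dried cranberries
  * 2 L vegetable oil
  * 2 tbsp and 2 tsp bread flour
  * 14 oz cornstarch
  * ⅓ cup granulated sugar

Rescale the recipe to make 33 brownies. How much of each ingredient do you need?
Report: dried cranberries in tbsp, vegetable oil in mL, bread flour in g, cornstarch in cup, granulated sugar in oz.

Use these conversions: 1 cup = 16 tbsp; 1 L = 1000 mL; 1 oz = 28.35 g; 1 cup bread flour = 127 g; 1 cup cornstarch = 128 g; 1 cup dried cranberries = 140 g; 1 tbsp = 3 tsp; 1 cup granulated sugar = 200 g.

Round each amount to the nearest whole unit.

Scaling factor: 33/18 = 11/6.
dried cranberries: 120 g × 11/6 ÷ 140 g/cup × 16 tbsp/cup ≈ 25 tbsp
vegetable oil: 2 L × 11/6 × 1000 mL/L ≈ 3667 mL
bread flour: (2 tbsp + 2 tsp = 8/3 tbsp) × 11/6 ÷ 16 tbsp/cup × 127 g/cup ≈ 39 g
cornstarch: 14 oz × 11/6 × 28.35 g/oz ÷ 128 g/cup ≈ 6 cup
granulated sugar: 1/3 cup × 11/6 × 200 g/cup ÷ 28.35 g/oz ≈ 4 oz

dried cranberries: 25 tbsp; vegetable oil: 3667 mL; bread flour: 39 g; cornstarch: 6 cup; granulated sugar: 4 oz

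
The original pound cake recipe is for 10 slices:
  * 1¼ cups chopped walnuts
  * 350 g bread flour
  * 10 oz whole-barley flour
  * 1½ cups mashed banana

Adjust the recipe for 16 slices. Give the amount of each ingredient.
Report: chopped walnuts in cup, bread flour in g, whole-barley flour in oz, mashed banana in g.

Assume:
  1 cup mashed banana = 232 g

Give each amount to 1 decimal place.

Scaling factor: 16/10 = 8/5 = 1.6.
chopped walnuts: 1.25 cup × 8/5 = 2.0 cup
bread flour: 350 g × 8/5 = 560.0 g
whole-barley flour: 10 oz × 8/5 = 16.0 oz
mashed banana: 1.5 cup × 8/5 × 232 g/cup = 556.8 g

chopped walnuts: 2.0 cup; bread flour: 560.0 g; whole-barley flour: 16.0 oz; mashed banana: 556.8 g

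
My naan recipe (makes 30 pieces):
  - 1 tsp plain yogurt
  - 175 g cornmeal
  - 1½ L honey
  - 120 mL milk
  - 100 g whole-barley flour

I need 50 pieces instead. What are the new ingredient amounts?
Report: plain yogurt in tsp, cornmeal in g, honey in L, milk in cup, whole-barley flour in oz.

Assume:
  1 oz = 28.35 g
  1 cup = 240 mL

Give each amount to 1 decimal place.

Scaling factor: 50/30 = 5/3.
plain yogurt: 1 tsp × 5/3 ≈ 1.7 tsp
cornmeal: 175 g × 5/3 ≈ 291.7 g
honey: 1.5 L × 5/3 = 2.5 L
milk: 120 mL × 5/3 ÷ 240 mL/cup ≈ 0.8 cup
whole-barley flour: 100 g × 5/3 ÷ 28.35 g/oz ≈ 5.9 oz

plain yogurt: 1.7 tsp; cornmeal: 291.7 g; honey: 2.5 L; milk: 0.8 cup; whole-barley flour: 5.9 oz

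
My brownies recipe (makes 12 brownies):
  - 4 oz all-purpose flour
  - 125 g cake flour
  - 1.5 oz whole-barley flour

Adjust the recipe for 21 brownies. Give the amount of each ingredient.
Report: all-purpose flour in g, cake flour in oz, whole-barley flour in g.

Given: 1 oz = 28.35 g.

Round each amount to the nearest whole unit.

all-purpose flour: 198 g; cake flour: 8 oz; whole-barley flour: 74 g

Scaling factor: 21/12 = 7/4 = 1.75.
all-purpose flour: 4 oz × 7/4 × 28.35 g/oz ≈ 198 g
cake flour: 125 g × 7/4 ÷ 28.35 g/oz ≈ 8 oz
whole-barley flour: 1.5 oz × 7/4 × 28.35 g/oz ≈ 74 g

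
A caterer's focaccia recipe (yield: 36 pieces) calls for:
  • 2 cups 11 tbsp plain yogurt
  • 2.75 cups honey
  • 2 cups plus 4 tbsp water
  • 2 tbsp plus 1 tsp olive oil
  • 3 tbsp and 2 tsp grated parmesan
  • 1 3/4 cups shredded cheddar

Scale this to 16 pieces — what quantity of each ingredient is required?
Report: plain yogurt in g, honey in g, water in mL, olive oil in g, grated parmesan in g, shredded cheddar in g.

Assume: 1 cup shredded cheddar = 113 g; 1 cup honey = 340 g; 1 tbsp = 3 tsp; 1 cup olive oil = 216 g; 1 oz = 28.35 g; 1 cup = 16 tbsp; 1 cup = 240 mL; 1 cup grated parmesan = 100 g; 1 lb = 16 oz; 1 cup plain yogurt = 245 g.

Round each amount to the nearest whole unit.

Scaling factor: 16/36 = 4/9.
plain yogurt: (2 cup + 11 tbsp = 2.6875 cup) × 4/9 × 245 g/cup ≈ 293 g
honey: 2.75 cup × 4/9 × 340 g/cup ≈ 416 g
water: (2 cup + 4 tbsp = 2.25 cup) × 4/9 × 240 mL/cup = 240 mL
olive oil: (2 tbsp + 1 tsp = 7/3 tbsp) × 4/9 ÷ 16 tbsp/cup × 216 g/cup = 14 g
grated parmesan: (3 tbsp + 2 tsp = 11/3 tbsp) × 4/9 ÷ 16 tbsp/cup × 100 g/cup ≈ 10 g
shredded cheddar: 1.75 cup × 4/9 × 113 g/cup ≈ 88 g

plain yogurt: 293 g; honey: 416 g; water: 240 mL; olive oil: 14 g; grated parmesan: 10 g; shredded cheddar: 88 g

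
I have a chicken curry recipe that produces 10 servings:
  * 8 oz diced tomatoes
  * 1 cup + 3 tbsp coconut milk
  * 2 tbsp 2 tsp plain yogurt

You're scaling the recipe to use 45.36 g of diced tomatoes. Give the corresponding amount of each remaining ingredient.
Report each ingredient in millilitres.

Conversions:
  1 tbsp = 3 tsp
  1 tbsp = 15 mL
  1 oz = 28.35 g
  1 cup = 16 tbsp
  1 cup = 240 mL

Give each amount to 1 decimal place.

coconut milk: 57.0 mL; plain yogurt: 8.0 mL

The original recipe has 226.8 g of diced tomatoes, so the scaling factor is 45.36 ÷ 226.8 = 1/5 = 0.2.
coconut milk: (1 cup + 3 tbsp = 1.1875 cup) × 1/5 × 240 mL/cup = 57.0 mL
plain yogurt: (2 tbsp + 2 tsp = 8/3 tbsp) × 1/5 × 15 mL/tbsp = 8.0 mL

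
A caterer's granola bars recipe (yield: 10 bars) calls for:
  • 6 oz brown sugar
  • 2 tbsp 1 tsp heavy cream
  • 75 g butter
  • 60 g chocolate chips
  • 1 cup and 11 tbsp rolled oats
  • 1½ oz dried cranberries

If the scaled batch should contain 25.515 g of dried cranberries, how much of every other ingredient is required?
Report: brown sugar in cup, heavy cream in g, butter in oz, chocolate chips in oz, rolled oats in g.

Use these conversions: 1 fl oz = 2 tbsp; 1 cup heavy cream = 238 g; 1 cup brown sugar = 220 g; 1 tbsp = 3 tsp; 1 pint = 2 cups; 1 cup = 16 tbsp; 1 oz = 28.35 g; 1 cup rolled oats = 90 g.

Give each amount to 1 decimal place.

The original recipe has 42.525 g of dried cranberries, so the scaling factor is 25.515 ÷ 42.525 = 3/5 = 0.6.
brown sugar: 6 oz × 3/5 × 28.35 g/oz ÷ 220 g/cup ≈ 0.5 cup
heavy cream: (2 tbsp + 1 tsp = 7/3 tbsp) × 3/5 ÷ 16 tbsp/cup × 238 g/cup ≈ 20.8 g
butter: 75 g × 3/5 ÷ 28.35 g/oz ≈ 1.6 oz
chocolate chips: 60 g × 3/5 ÷ 28.35 g/oz ≈ 1.3 oz
rolled oats: (1 cup + 11 tbsp = 1.6875 cup) × 3/5 × 90 g/cup ≈ 91.1 g

brown sugar: 0.5 cup; heavy cream: 20.8 g; butter: 1.6 oz; chocolate chips: 1.3 oz; rolled oats: 91.1 g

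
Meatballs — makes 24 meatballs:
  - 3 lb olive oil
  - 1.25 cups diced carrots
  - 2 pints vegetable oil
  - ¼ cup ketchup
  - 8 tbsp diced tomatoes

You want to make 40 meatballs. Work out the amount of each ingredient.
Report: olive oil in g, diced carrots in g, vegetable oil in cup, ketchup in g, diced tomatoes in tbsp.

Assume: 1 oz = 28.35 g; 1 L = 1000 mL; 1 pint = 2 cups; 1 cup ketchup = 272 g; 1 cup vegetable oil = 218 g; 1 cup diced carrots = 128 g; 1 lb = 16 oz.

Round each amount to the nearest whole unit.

olive oil: 2268 g; diced carrots: 267 g; vegetable oil: 7 cup; ketchup: 113 g; diced tomatoes: 13 tbsp

Scaling factor: 40/24 = 5/3.
olive oil: 3 lb × 5/3 × 16 oz/lb × 28.35 g/oz = 2268 g
diced carrots: 1.25 cup × 5/3 × 128 g/cup ≈ 267 g
vegetable oil: 2 pint × 5/3 × 2 cup/pint ≈ 7 cup
ketchup: 0.25 cup × 5/3 × 272 g/cup ≈ 113 g
diced tomatoes: 8 tbsp × 5/3 ≈ 13 tbsp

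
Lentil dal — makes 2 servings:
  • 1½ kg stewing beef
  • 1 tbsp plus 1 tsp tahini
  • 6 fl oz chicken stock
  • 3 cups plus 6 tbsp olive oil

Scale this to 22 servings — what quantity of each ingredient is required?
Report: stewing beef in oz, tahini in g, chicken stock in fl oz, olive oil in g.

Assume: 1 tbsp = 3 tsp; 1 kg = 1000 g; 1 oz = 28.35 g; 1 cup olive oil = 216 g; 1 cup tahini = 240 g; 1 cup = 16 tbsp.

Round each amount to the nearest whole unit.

Scaling factor: 22/2 = 11.
stewing beef: 1.5 kg × 11 × 1000 g/kg ÷ 28.35 g/oz ≈ 582 oz
tahini: (1 tbsp + 1 tsp = 4/3 tbsp) × 11 ÷ 16 tbsp/cup × 240 g/cup = 220 g
chicken stock: 6 fl oz × 11 = 66 fl oz
olive oil: (3 cup + 6 tbsp = 3.375 cup) × 11 × 216 g/cup = 8019 g

stewing beef: 582 oz; tahini: 220 g; chicken stock: 66 fl oz; olive oil: 8019 g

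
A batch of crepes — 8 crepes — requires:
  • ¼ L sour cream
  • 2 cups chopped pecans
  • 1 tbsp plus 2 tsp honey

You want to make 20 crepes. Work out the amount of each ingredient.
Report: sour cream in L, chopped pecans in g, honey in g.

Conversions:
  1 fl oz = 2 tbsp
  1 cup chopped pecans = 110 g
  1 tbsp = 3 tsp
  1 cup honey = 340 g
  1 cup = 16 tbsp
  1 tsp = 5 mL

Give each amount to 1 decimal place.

sour cream: 0.6 L; chopped pecans: 550.0 g; honey: 88.5 g

Scaling factor: 20/8 = 5/2 = 2.5.
sour cream: 0.25 L × 5/2 ≈ 0.6 L
chopped pecans: 2 cup × 5/2 × 110 g/cup = 550.0 g
honey: (1 tbsp + 2 tsp = 5/3 tbsp) × 5/2 ÷ 16 tbsp/cup × 340 g/cup ≈ 88.5 g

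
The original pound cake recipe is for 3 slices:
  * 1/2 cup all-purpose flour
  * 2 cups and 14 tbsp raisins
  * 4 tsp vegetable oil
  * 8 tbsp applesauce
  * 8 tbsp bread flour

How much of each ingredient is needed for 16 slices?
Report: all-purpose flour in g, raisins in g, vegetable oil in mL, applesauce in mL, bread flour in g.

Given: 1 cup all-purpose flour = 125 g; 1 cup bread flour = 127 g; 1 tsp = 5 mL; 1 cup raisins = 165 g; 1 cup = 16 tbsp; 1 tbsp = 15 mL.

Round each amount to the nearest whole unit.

all-purpose flour: 333 g; raisins: 2530 g; vegetable oil: 107 mL; applesauce: 640 mL; bread flour: 339 g

Scaling factor: 16/3.
all-purpose flour: 0.5 cup × 16/3 × 125 g/cup ≈ 333 g
raisins: (2 cup + 14 tbsp = 2.875 cup) × 16/3 × 165 g/cup = 2530 g
vegetable oil: 4 tsp × 16/3 × 5 mL/tsp ≈ 107 mL
applesauce: 8 tbsp × 16/3 × 15 mL/tbsp = 640 mL
bread flour: 8 tbsp × 16/3 ÷ 16 tbsp/cup × 127 g/cup ≈ 339 g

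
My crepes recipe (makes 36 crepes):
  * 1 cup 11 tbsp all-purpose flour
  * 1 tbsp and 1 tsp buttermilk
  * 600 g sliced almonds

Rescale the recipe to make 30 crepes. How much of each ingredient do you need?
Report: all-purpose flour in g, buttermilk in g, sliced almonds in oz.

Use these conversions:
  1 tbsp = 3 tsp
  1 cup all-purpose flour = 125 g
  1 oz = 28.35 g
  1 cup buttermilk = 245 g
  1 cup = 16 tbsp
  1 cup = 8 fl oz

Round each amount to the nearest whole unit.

Scaling factor: 30/36 = 5/6.
all-purpose flour: (1 cup + 11 tbsp = 1.6875 cup) × 5/6 × 125 g/cup ≈ 176 g
buttermilk: (1 tbsp + 1 tsp = 4/3 tbsp) × 5/6 ÷ 16 tbsp/cup × 245 g/cup ≈ 17 g
sliced almonds: 600 g × 5/6 ÷ 28.35 g/oz ≈ 18 oz

all-purpose flour: 176 g; buttermilk: 17 g; sliced almonds: 18 oz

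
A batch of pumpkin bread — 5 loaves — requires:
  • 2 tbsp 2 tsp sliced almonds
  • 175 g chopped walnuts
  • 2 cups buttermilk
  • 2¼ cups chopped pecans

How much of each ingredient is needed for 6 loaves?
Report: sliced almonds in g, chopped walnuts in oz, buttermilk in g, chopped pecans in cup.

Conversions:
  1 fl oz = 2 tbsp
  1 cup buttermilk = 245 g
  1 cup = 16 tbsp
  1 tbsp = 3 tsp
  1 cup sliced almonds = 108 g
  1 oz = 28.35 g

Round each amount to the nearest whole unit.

Scaling factor: 6/5 = 1.2.
sliced almonds: (2 tbsp + 2 tsp = 8/3 tbsp) × 6/5 ÷ 16 tbsp/cup × 108 g/cup ≈ 22 g
chopped walnuts: 175 g × 6/5 ÷ 28.35 g/oz ≈ 7 oz
buttermilk: 2 cup × 6/5 × 245 g/cup = 588 g
chopped pecans: 2.25 cup × 6/5 ≈ 3 cup

sliced almonds: 22 g; chopped walnuts: 7 oz; buttermilk: 588 g; chopped pecans: 3 cup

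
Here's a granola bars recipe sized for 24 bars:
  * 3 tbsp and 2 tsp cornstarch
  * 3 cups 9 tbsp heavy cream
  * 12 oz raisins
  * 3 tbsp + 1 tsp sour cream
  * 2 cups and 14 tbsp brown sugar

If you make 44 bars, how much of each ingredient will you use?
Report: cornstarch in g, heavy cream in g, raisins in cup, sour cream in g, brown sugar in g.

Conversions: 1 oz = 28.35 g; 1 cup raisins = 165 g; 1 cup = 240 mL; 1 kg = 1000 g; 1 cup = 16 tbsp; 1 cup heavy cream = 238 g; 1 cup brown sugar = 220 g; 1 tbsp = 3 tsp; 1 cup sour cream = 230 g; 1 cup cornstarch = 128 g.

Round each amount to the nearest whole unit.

Scaling factor: 44/24 = 11/6.
cornstarch: (3 tbsp + 2 tsp = 11/3 tbsp) × 11/6 ÷ 16 tbsp/cup × 128 g/cup ≈ 54 g
heavy cream: (3 cup + 9 tbsp = 3.5625 cup) × 11/6 × 238 g/cup ≈ 1554 g
raisins: 12 oz × 11/6 × 28.35 g/oz ÷ 165 g/cup ≈ 4 cup
sour cream: (3 tbsp + 1 tsp = 10/3 tbsp) × 11/6 ÷ 16 tbsp/cup × 230 g/cup ≈ 88 g
brown sugar: (2 cup + 14 tbsp = 2.875 cup) × 11/6 × 220 g/cup ≈ 1160 g

cornstarch: 54 g; heavy cream: 1554 g; raisins: 4 cup; sour cream: 88 g; brown sugar: 1160 g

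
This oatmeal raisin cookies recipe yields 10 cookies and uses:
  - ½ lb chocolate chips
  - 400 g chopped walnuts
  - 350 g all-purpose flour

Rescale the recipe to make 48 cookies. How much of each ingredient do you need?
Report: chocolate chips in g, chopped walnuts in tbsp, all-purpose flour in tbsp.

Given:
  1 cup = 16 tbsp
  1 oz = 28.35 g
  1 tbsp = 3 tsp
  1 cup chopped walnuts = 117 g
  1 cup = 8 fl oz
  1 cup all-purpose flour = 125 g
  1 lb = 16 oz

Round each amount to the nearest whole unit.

Scaling factor: 48/10 = 24/5 = 4.8.
chocolate chips: 0.5 lb × 24/5 × 16 oz/lb × 28.35 g/oz ≈ 1089 g
chopped walnuts: 400 g × 24/5 ÷ 117 g/cup × 16 tbsp/cup ≈ 263 tbsp
all-purpose flour: 350 g × 24/5 ÷ 125 g/cup × 16 tbsp/cup ≈ 215 tbsp

chocolate chips: 1089 g; chopped walnuts: 263 tbsp; all-purpose flour: 215 tbsp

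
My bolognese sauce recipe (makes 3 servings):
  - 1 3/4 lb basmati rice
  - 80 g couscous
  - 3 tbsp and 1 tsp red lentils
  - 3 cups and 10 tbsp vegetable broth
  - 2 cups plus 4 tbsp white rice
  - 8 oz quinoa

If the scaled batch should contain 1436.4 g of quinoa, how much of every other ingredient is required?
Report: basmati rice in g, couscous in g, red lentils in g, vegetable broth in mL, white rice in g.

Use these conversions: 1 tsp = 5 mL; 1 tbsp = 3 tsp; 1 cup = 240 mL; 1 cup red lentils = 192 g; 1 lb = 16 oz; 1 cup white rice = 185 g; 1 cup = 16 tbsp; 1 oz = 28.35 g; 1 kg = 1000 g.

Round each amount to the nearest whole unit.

The original recipe has 226.8 g of quinoa, so the scaling factor is 1436.4 ÷ 226.8 = 19/3.
basmati rice: 1.75 lb × 19/3 × 16 oz/lb × 28.35 g/oz ≈ 5027 g
couscous: 80 g × 19/3 ≈ 507 g
red lentils: (3 tbsp + 1 tsp = 10/3 tbsp) × 19/3 ÷ 16 tbsp/cup × 192 g/cup ≈ 253 g
vegetable broth: (3 cup + 10 tbsp = 3.625 cup) × 19/3 × 240 mL/cup = 5510 mL
white rice: (2 cup + 4 tbsp = 2.25 cup) × 19/3 × 185 g/cup ≈ 2636 g

basmati rice: 5027 g; couscous: 507 g; red lentils: 253 g; vegetable broth: 5510 mL; white rice: 2636 g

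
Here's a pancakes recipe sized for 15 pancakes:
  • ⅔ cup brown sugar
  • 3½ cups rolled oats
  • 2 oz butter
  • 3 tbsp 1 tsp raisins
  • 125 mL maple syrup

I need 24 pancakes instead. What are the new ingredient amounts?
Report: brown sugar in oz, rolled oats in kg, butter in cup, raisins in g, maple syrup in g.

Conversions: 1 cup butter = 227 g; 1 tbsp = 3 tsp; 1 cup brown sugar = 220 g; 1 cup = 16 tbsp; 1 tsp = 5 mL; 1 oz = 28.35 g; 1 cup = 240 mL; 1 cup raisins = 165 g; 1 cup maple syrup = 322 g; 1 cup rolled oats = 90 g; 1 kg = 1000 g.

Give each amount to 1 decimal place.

brown sugar: 8.3 oz; rolled oats: 0.5 kg; butter: 0.4 cup; raisins: 55.0 g; maple syrup: 268.3 g

Scaling factor: 24/15 = 8/5 = 1.6.
brown sugar: 2/3 cup × 8/5 × 220 g/cup ÷ 28.35 g/oz ≈ 8.3 oz
rolled oats: 3.5 cup × 8/5 × 90 g/cup ÷ 1000 g/kg ≈ 0.5 kg
butter: 2 oz × 8/5 × 28.35 g/oz ÷ 227 g/cup ≈ 0.4 cup
raisins: (3 tbsp + 1 tsp = 10/3 tbsp) × 8/5 ÷ 16 tbsp/cup × 165 g/cup = 55.0 g
maple syrup: 125 mL × 8/5 ÷ 240 mL/cup × 322 g/cup ≈ 268.3 g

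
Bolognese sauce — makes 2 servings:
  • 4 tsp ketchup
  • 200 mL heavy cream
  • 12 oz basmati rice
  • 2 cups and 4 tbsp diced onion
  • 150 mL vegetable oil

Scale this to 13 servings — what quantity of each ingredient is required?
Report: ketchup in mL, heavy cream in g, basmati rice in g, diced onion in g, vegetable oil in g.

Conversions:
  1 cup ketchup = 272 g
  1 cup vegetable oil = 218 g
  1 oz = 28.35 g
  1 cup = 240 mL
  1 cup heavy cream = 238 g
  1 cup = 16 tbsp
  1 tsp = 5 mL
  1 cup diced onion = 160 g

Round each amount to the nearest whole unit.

ketchup: 130 mL; heavy cream: 1289 g; basmati rice: 2211 g; diced onion: 2340 g; vegetable oil: 886 g

Scaling factor: 13/2 = 6.5.
ketchup: 4 tsp × 13/2 × 5 mL/tsp = 130 mL
heavy cream: 200 mL × 13/2 ÷ 240 mL/cup × 238 g/cup ≈ 1289 g
basmati rice: 12 oz × 13/2 × 28.35 g/oz ≈ 2211 g
diced onion: (2 cup + 4 tbsp = 2.25 cup) × 13/2 × 160 g/cup = 2340 g
vegetable oil: 150 mL × 13/2 ÷ 240 mL/cup × 218 g/cup ≈ 886 g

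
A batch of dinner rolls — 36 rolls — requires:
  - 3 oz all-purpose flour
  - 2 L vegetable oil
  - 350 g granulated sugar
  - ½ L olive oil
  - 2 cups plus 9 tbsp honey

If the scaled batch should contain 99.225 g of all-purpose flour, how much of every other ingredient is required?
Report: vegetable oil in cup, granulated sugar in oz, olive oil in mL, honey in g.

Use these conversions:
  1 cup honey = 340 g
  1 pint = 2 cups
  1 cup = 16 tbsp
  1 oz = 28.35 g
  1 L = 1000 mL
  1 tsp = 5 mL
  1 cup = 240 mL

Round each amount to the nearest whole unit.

vegetable oil: 10 cup; granulated sugar: 14 oz; olive oil: 583 mL; honey: 1016 g

The original recipe has 85.05 g of all-purpose flour, so the scaling factor is 99.225 ÷ 85.05 = 7/6.
vegetable oil: 2 L × 7/6 × 1000 mL/L ÷ 240 mL/cup ≈ 10 cup
granulated sugar: 350 g × 7/6 ÷ 28.35 g/oz ≈ 14 oz
olive oil: 0.5 L × 7/6 × 1000 mL/L ≈ 583 mL
honey: (2 cup + 9 tbsp = 2.5625 cup) × 7/6 × 340 g/cup ≈ 1016 g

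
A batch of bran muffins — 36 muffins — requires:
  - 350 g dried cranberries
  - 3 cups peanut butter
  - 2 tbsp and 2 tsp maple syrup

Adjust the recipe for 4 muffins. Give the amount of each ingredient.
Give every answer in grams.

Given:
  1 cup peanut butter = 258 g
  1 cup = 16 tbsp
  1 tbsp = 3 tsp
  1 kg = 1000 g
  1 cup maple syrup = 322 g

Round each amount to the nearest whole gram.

Scaling factor: 4/36 = 1/9.
dried cranberries: 350 g × 1/9 ≈ 39 g
peanut butter: 3 cup × 1/9 × 258 g/cup = 86 g
maple syrup: (2 tbsp + 2 tsp = 8/3 tbsp) × 1/9 ÷ 16 tbsp/cup × 322 g/cup ≈ 6 g

dried cranberries: 39 g; peanut butter: 86 g; maple syrup: 6 g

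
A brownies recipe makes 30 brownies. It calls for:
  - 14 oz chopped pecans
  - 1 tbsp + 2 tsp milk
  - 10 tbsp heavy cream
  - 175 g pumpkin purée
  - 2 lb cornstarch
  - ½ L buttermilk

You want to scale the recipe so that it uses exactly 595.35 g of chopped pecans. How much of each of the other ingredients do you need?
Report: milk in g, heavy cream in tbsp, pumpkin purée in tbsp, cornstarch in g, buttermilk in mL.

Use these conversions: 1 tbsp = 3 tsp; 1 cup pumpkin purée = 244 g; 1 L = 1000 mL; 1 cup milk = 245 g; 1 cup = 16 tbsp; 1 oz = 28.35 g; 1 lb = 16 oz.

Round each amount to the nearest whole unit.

milk: 38 g; heavy cream: 15 tbsp; pumpkin purée: 17 tbsp; cornstarch: 1361 g; buttermilk: 750 mL

The original recipe has 396.9 g of chopped pecans, so the scaling factor is 595.35 ÷ 396.9 = 3/2 = 1.5.
milk: (1 tbsp + 2 tsp = 5/3 tbsp) × 3/2 ÷ 16 tbsp/cup × 245 g/cup ≈ 38 g
heavy cream: 10 tbsp × 3/2 = 15 tbsp
pumpkin purée: 175 g × 3/2 ÷ 244 g/cup × 16 tbsp/cup ≈ 17 tbsp
cornstarch: 2 lb × 3/2 × 16 oz/lb × 28.35 g/oz ≈ 1361 g
buttermilk: 0.5 L × 3/2 × 1000 mL/L = 750 mL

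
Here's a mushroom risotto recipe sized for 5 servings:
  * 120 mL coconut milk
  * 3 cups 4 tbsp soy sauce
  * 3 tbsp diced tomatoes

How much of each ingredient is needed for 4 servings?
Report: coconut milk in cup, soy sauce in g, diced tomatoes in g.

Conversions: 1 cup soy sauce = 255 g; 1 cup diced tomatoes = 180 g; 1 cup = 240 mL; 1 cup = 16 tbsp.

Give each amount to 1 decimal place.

Scaling factor: 4/5 = 0.8.
coconut milk: 120 mL × 4/5 ÷ 240 mL/cup = 0.4 cup
soy sauce: (3 cup + 4 tbsp = 3.25 cup) × 4/5 × 255 g/cup = 663.0 g
diced tomatoes: 3 tbsp × 4/5 ÷ 16 tbsp/cup × 180 g/cup = 27.0 g

coconut milk: 0.4 cup; soy sauce: 663.0 g; diced tomatoes: 27.0 g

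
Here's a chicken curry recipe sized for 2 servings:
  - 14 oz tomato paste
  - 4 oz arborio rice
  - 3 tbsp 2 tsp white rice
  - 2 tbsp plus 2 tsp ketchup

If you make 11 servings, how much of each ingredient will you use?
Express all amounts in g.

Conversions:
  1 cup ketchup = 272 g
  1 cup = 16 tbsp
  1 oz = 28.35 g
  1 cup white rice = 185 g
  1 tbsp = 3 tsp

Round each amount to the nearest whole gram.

Scaling factor: 11/2 = 5.5.
tomato paste: 14 oz × 11/2 × 28.35 g/oz ≈ 2183 g
arborio rice: 4 oz × 11/2 × 28.35 g/oz ≈ 624 g
white rice: (3 tbsp + 2 tsp = 11/3 tbsp) × 11/2 ÷ 16 tbsp/cup × 185 g/cup ≈ 233 g
ketchup: (2 tbsp + 2 tsp = 8/3 tbsp) × 11/2 ÷ 16 tbsp/cup × 272 g/cup ≈ 249 g

tomato paste: 2183 g; arborio rice: 624 g; white rice: 233 g; ketchup: 249 g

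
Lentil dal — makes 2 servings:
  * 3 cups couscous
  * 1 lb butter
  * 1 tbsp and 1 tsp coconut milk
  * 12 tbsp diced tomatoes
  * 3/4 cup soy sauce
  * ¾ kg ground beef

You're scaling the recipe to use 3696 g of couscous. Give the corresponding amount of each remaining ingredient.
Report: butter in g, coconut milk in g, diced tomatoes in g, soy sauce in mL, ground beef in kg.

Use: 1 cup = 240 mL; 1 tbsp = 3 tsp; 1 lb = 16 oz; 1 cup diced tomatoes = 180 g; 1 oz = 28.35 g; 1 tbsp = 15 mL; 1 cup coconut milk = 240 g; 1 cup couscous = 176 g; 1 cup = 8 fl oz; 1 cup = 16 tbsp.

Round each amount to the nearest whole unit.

The original recipe has 528 g of couscous, so the scaling factor is 3696 ÷ 528 = 7.
butter: 1 lb × 7 × 16 oz/lb × 28.35 g/oz ≈ 3175 g
coconut milk: (1 tbsp + 1 tsp = 4/3 tbsp) × 7 ÷ 16 tbsp/cup × 240 g/cup = 140 g
diced tomatoes: 12 tbsp × 7 ÷ 16 tbsp/cup × 180 g/cup = 945 g
soy sauce: 0.75 cup × 7 × 240 mL/cup = 1260 mL
ground beef: 0.75 kg × 7 ≈ 5 kg

butter: 3175 g; coconut milk: 140 g; diced tomatoes: 945 g; soy sauce: 1260 mL; ground beef: 5 kg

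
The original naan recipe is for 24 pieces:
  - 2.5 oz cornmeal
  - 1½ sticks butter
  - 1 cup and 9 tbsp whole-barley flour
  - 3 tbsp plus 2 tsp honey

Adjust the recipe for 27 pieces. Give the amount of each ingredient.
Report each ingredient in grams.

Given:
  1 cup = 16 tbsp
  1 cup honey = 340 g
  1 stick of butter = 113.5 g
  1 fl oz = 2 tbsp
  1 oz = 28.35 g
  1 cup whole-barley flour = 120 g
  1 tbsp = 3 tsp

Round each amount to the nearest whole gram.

cornmeal: 80 g; butter: 192 g; whole-barley flour: 211 g; honey: 88 g

Scaling factor: 27/24 = 9/8 = 1.125.
cornmeal: 2.5 oz × 9/8 × 28.35 g/oz ≈ 80 g
butter: 1.5 stick × 9/8 × 113.5 g/stick ≈ 192 g
whole-barley flour: (1 cup + 9 tbsp = 1.5625 cup) × 9/8 × 120 g/cup ≈ 211 g
honey: (3 tbsp + 2 tsp = 11/3 tbsp) × 9/8 ÷ 16 tbsp/cup × 340 g/cup ≈ 88 g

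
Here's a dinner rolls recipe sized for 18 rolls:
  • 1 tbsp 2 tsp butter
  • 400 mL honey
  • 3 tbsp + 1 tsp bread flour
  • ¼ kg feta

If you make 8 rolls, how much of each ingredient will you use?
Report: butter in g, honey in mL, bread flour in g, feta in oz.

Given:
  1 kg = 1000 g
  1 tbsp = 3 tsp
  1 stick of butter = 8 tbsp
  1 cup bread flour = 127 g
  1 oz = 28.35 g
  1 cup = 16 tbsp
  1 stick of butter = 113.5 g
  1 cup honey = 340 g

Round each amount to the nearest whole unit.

Scaling factor: 8/18 = 4/9.
butter: (1 tbsp + 2 tsp = 5/3 tbsp) × 4/9 ÷ 8 tbsp/stick × 113.5 g/stick ≈ 11 g
honey: 400 mL × 4/9 ≈ 178 mL
bread flour: (3 tbsp + 1 tsp = 10/3 tbsp) × 4/9 ÷ 16 tbsp/cup × 127 g/cup ≈ 12 g
feta: 0.25 kg × 4/9 × 1000 g/kg ÷ 28.35 g/oz ≈ 4 oz

butter: 11 g; honey: 178 mL; bread flour: 12 g; feta: 4 oz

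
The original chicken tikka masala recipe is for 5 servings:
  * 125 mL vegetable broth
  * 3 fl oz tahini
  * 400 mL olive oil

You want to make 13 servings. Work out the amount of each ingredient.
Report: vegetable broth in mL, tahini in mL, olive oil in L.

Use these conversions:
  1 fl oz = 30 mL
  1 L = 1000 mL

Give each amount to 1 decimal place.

vegetable broth: 325.0 mL; tahini: 234.0 mL; olive oil: 1.0 L

Scaling factor: 13/5 = 2.6.
vegetable broth: 125 mL × 13/5 = 325.0 mL
tahini: 3 fl oz × 13/5 × 30 mL/fl oz = 234.0 mL
olive oil: 400 mL × 13/5 ÷ 1000 mL/L ≈ 1.0 L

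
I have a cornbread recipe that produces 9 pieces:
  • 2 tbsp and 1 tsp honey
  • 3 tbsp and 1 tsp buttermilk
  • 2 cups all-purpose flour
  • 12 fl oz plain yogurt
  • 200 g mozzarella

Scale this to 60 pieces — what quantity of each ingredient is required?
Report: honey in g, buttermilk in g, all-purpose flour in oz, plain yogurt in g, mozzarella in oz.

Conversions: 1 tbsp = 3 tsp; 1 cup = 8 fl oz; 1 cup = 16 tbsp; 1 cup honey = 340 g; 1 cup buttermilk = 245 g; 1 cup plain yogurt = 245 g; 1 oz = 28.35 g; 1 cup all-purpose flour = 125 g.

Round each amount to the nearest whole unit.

honey: 331 g; buttermilk: 340 g; all-purpose flour: 59 oz; plain yogurt: 2450 g; mozzarella: 47 oz

Scaling factor: 60/9 = 20/3.
honey: (2 tbsp + 1 tsp = 7/3 tbsp) × 20/3 ÷ 16 tbsp/cup × 340 g/cup ≈ 331 g
buttermilk: (3 tbsp + 1 tsp = 10/3 tbsp) × 20/3 ÷ 16 tbsp/cup × 245 g/cup ≈ 340 g
all-purpose flour: 2 cup × 20/3 × 125 g/cup ÷ 28.35 g/oz ≈ 59 oz
plain yogurt: 12 fl oz × 20/3 ÷ 8 fl oz/cup × 245 g/cup = 2450 g
mozzarella: 200 g × 20/3 ÷ 28.35 g/oz ≈ 47 oz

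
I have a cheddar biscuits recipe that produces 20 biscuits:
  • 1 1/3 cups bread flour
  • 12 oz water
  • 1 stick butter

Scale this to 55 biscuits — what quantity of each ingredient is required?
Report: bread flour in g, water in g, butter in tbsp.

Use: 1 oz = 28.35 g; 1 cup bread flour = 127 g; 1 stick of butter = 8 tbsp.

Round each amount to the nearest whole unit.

Scaling factor: 55/20 = 11/4 = 2.75.
bread flour: 4/3 cup × 11/4 × 127 g/cup ≈ 466 g
water: 12 oz × 11/4 × 28.35 g/oz ≈ 936 g
butter: 1 stick × 11/4 × 8 tbsp/stick = 22 tbsp

bread flour: 466 g; water: 936 g; butter: 22 tbsp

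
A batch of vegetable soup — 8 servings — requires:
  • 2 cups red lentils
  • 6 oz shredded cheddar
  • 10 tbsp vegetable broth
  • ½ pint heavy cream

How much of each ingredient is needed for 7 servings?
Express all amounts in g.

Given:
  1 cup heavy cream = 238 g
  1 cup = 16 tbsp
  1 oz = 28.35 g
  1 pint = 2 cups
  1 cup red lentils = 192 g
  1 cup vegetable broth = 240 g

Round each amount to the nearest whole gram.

Scaling factor: 7/8 = 0.875.
red lentils: 2 cup × 7/8 × 192 g/cup = 336 g
shredded cheddar: 6 oz × 7/8 × 28.35 g/oz ≈ 149 g
vegetable broth: 10 tbsp × 7/8 ÷ 16 tbsp/cup × 240 g/cup ≈ 131 g
heavy cream: 0.5 pint × 7/8 × 2 cup/pint × 238 g/cup ≈ 208 g

red lentils: 336 g; shredded cheddar: 149 g; vegetable broth: 131 g; heavy cream: 208 g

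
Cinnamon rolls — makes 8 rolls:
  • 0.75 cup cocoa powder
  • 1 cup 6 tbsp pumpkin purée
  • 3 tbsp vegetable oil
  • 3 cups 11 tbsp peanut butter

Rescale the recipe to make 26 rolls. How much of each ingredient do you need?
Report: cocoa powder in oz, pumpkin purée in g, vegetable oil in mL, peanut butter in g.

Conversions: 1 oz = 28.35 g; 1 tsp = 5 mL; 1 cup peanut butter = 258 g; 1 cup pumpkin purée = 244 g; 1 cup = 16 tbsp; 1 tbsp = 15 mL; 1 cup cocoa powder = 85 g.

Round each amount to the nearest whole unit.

Scaling factor: 26/8 = 13/4 = 3.25.
cocoa powder: 0.75 cup × 13/4 × 85 g/cup ÷ 28.35 g/oz ≈ 7 oz
pumpkin purée: (1 cup + 6 tbsp = 1.375 cup) × 13/4 × 244 g/cup ≈ 1090 g
vegetable oil: 3 tbsp × 13/4 × 15 mL/tbsp ≈ 146 mL
peanut butter: (3 cup + 11 tbsp = 3.6875 cup) × 13/4 × 258 g/cup ≈ 3092 g

cocoa powder: 7 oz; pumpkin purée: 1090 g; vegetable oil: 146 mL; peanut butter: 3092 g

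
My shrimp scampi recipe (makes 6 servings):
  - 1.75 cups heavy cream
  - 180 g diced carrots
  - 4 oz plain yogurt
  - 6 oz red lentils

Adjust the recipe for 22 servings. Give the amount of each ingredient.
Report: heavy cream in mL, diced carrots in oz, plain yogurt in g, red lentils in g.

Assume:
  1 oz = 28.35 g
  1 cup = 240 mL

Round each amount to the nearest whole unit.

Scaling factor: 22/6 = 11/3.
heavy cream: 1.75 cup × 11/3 × 240 mL/cup = 1540 mL
diced carrots: 180 g × 11/3 ÷ 28.35 g/oz ≈ 23 oz
plain yogurt: 4 oz × 11/3 × 28.35 g/oz ≈ 416 g
red lentils: 6 oz × 11/3 × 28.35 g/oz ≈ 624 g

heavy cream: 1540 mL; diced carrots: 23 oz; plain yogurt: 416 g; red lentils: 624 g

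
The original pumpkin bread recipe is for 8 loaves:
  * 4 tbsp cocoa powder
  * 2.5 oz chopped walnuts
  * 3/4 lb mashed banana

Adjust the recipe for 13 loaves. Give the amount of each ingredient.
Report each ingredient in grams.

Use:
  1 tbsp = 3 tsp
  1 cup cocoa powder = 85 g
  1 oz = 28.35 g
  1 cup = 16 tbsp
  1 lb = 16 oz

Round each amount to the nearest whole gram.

cocoa powder: 35 g; chopped walnuts: 115 g; mashed banana: 553 g

Scaling factor: 13/8 = 1.625.
cocoa powder: 4 tbsp × 13/8 ÷ 16 tbsp/cup × 85 g/cup ≈ 35 g
chopped walnuts: 2.5 oz × 13/8 × 28.35 g/oz ≈ 115 g
mashed banana: 0.75 lb × 13/8 × 16 oz/lb × 28.35 g/oz ≈ 553 g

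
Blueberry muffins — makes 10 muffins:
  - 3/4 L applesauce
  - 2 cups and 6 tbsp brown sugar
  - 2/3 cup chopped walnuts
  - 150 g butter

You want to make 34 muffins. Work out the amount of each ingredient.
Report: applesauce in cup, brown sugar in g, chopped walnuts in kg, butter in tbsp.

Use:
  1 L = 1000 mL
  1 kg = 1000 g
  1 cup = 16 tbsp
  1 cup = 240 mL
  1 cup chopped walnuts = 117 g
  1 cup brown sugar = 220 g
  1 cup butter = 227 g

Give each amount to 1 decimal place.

applesauce: 10.6 cup; brown sugar: 1776.5 g; chopped walnuts: 0.3 kg; butter: 35.9 tbsp

Scaling factor: 34/10 = 17/5 = 3.4.
applesauce: 0.75 L × 17/5 × 1000 mL/L ÷ 240 mL/cup ≈ 10.6 cup
brown sugar: (2 cup + 6 tbsp = 2.375 cup) × 17/5 × 220 g/cup = 1776.5 g
chopped walnuts: 2/3 cup × 17/5 × 117 g/cup ÷ 1000 g/kg ≈ 0.3 kg
butter: 150 g × 17/5 ÷ 227 g/cup × 16 tbsp/cup ≈ 35.9 tbsp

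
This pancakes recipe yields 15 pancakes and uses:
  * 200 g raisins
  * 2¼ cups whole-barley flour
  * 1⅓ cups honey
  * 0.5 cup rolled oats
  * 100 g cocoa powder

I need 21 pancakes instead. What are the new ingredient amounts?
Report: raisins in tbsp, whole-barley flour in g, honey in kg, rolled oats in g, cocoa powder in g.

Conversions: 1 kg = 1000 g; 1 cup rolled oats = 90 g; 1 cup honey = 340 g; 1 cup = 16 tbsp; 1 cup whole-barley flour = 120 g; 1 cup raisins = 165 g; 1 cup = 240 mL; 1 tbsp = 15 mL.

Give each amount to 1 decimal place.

Scaling factor: 21/15 = 7/5 = 1.4.
raisins: 200 g × 7/5 ÷ 165 g/cup × 16 tbsp/cup ≈ 27.2 tbsp
whole-barley flour: 2.25 cup × 7/5 × 120 g/cup = 378.0 g
honey: 4/3 cup × 7/5 × 340 g/cup ÷ 1000 g/kg ≈ 0.6 kg
rolled oats: 0.5 cup × 7/5 × 90 g/cup = 63.0 g
cocoa powder: 100 g × 7/5 = 140.0 g

raisins: 27.2 tbsp; whole-barley flour: 378.0 g; honey: 0.6 kg; rolled oats: 63.0 g; cocoa powder: 140.0 g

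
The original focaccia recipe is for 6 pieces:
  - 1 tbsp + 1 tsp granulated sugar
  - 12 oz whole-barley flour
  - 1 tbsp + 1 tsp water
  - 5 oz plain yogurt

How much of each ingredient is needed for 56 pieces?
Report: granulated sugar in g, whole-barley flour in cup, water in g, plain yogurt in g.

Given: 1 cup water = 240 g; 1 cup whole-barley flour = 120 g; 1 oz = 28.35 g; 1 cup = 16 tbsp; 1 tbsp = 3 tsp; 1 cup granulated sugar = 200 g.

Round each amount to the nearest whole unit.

granulated sugar: 156 g; whole-barley flour: 26 cup; water: 187 g; plain yogurt: 1323 g

Scaling factor: 56/6 = 28/3.
granulated sugar: (1 tbsp + 1 tsp = 4/3 tbsp) × 28/3 ÷ 16 tbsp/cup × 200 g/cup ≈ 156 g
whole-barley flour: 12 oz × 28/3 × 28.35 g/oz ÷ 120 g/cup ≈ 26 cup
water: (1 tbsp + 1 tsp = 4/3 tbsp) × 28/3 ÷ 16 tbsp/cup × 240 g/cup ≈ 187 g
plain yogurt: 5 oz × 28/3 × 28.35 g/oz = 1323 g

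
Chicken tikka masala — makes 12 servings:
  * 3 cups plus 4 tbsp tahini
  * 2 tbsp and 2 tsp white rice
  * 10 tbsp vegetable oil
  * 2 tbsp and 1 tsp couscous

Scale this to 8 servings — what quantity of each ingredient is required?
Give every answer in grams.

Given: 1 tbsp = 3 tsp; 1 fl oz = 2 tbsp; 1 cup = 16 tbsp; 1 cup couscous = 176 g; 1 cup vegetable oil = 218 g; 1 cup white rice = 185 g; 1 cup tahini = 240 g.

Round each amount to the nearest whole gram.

tahini: 520 g; white rice: 21 g; vegetable oil: 91 g; couscous: 17 g

Scaling factor: 8/12 = 2/3.
tahini: (3 cup + 4 tbsp = 3.25 cup) × 2/3 × 240 g/cup = 520 g
white rice: (2 tbsp + 2 tsp = 8/3 tbsp) × 2/3 ÷ 16 tbsp/cup × 185 g/cup ≈ 21 g
vegetable oil: 10 tbsp × 2/3 ÷ 16 tbsp/cup × 218 g/cup ≈ 91 g
couscous: (2 tbsp + 1 tsp = 7/3 tbsp) × 2/3 ÷ 16 tbsp/cup × 176 g/cup ≈ 17 g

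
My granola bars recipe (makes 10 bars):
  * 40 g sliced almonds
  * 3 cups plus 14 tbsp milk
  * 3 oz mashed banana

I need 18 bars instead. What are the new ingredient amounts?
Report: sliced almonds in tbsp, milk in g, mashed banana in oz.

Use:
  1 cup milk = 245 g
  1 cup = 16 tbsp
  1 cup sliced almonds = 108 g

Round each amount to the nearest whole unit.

Scaling factor: 18/10 = 9/5 = 1.8.
sliced almonds: 40 g × 9/5 ÷ 108 g/cup × 16 tbsp/cup ≈ 11 tbsp
milk: (3 cup + 14 tbsp = 3.875 cup) × 9/5 × 245 g/cup ≈ 1709 g
mashed banana: 3 oz × 9/5 ≈ 5 oz

sliced almonds: 11 tbsp; milk: 1709 g; mashed banana: 5 oz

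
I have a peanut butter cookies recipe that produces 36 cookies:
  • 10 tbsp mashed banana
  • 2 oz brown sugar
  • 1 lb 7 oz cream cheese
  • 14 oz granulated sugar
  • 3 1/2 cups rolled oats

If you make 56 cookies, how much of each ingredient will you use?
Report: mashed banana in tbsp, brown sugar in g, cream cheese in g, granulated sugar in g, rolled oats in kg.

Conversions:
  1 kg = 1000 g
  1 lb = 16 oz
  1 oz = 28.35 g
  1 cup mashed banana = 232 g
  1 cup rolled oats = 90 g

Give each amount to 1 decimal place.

mashed banana: 15.6 tbsp; brown sugar: 88.2 g; cream cheese: 1014.3 g; granulated sugar: 617.4 g; rolled oats: 0.5 kg

Scaling factor: 56/36 = 14/9.
mashed banana: 10 tbsp × 14/9 ≈ 15.6 tbsp
brown sugar: 2 oz × 14/9 × 28.35 g/oz = 88.2 g
cream cheese: (1 lb + 7 oz = 1.4375 lb) × 14/9 × 16 oz/lb × 28.35 g/oz = 1014.3 g
granulated sugar: 14 oz × 14/9 × 28.35 g/oz = 617.4 g
rolled oats: 3.5 cup × 14/9 × 90 g/cup ÷ 1000 g/kg ≈ 0.5 kg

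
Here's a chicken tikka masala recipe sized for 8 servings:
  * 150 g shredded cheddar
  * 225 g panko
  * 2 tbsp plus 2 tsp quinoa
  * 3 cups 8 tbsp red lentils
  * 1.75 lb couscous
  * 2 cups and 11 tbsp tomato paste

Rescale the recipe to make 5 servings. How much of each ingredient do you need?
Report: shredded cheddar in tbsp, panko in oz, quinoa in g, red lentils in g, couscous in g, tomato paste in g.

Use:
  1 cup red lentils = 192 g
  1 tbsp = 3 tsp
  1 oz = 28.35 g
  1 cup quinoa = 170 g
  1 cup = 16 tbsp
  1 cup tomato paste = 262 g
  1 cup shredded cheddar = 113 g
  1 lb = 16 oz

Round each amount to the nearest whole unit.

shredded cheddar: 13 tbsp; panko: 5 oz; quinoa: 18 g; red lentils: 420 g; couscous: 496 g; tomato paste: 440 g

Scaling factor: 5/8 = 0.625.
shredded cheddar: 150 g × 5/8 ÷ 113 g/cup × 16 tbsp/cup ≈ 13 tbsp
panko: 225 g × 5/8 ÷ 28.35 g/oz ≈ 5 oz
quinoa: (2 tbsp + 2 tsp = 8/3 tbsp) × 5/8 ÷ 16 tbsp/cup × 170 g/cup ≈ 18 g
red lentils: (3 cup + 8 tbsp = 3.5 cup) × 5/8 × 192 g/cup = 420 g
couscous: 1.75 lb × 5/8 × 16 oz/lb × 28.35 g/oz ≈ 496 g
tomato paste: (2 cup + 11 tbsp = 2.6875 cup) × 5/8 × 262 g/cup ≈ 440 g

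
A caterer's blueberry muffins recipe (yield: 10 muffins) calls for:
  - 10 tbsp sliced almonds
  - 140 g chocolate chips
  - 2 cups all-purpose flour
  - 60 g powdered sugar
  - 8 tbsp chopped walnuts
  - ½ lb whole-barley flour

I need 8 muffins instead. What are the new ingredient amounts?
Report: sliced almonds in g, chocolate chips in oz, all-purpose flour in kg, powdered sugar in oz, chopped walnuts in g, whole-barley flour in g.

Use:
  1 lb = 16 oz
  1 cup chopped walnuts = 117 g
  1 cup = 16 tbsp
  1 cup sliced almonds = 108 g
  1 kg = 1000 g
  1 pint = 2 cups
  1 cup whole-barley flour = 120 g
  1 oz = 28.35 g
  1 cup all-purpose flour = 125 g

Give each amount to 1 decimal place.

Scaling factor: 8/10 = 4/5 = 0.8.
sliced almonds: 10 tbsp × 4/5 ÷ 16 tbsp/cup × 108 g/cup = 54.0 g
chocolate chips: 140 g × 4/5 ÷ 28.35 g/oz ≈ 4.0 oz
all-purpose flour: 2 cup × 4/5 × 125 g/cup ÷ 1000 g/kg = 0.2 kg
powdered sugar: 60 g × 4/5 ÷ 28.35 g/oz ≈ 1.7 oz
chopped walnuts: 8 tbsp × 4/5 ÷ 16 tbsp/cup × 117 g/cup = 46.8 g
whole-barley flour: 0.5 lb × 4/5 × 16 oz/lb × 28.35 g/oz ≈ 181.4 g

sliced almonds: 54.0 g; chocolate chips: 4.0 oz; all-purpose flour: 0.2 kg; powdered sugar: 1.7 oz; chopped walnuts: 46.8 g; whole-barley flour: 181.4 g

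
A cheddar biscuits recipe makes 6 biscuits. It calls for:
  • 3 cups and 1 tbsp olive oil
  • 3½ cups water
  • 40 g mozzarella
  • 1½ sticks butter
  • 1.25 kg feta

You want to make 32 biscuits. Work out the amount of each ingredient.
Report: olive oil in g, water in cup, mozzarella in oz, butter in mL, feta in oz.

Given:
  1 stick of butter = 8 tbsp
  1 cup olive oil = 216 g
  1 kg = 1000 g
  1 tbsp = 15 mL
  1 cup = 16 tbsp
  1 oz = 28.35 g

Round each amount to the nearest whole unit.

olive oil: 3528 g; water: 19 cup; mozzarella: 8 oz; butter: 960 mL; feta: 235 oz

Scaling factor: 32/6 = 16/3.
olive oil: (3 cup + 1 tbsp = 3.0625 cup) × 16/3 × 216 g/cup = 3528 g
water: 3.5 cup × 16/3 ≈ 19 cup
mozzarella: 40 g × 16/3 ÷ 28.35 g/oz ≈ 8 oz
butter: 1.5 stick × 16/3 × 8 tbsp/stick × 15 mL/tbsp = 960 mL
feta: 1.25 kg × 16/3 × 1000 g/kg ÷ 28.35 g/oz ≈ 235 oz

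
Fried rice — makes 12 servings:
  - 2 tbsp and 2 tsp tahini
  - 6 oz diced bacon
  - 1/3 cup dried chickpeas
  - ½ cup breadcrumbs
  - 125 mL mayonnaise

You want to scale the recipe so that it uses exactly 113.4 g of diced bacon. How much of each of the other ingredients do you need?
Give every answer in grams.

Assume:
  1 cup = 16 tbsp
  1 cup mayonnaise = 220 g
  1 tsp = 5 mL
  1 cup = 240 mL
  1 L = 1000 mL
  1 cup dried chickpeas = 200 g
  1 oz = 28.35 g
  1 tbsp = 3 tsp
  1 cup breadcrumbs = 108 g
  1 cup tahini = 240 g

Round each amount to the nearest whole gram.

The original recipe has 170.1 g of diced bacon, so the scaling factor is 113.4 ÷ 170.1 = 2/3.
tahini: (2 tbsp + 2 tsp = 8/3 tbsp) × 2/3 ÷ 16 tbsp/cup × 240 g/cup ≈ 27 g
dried chickpeas: 1/3 cup × 2/3 × 200 g/cup ≈ 44 g
breadcrumbs: 0.5 cup × 2/3 × 108 g/cup = 36 g
mayonnaise: 125 mL × 2/3 ÷ 240 mL/cup × 220 g/cup ≈ 76 g

tahini: 27 g; dried chickpeas: 44 g; breadcrumbs: 36 g; mayonnaise: 76 g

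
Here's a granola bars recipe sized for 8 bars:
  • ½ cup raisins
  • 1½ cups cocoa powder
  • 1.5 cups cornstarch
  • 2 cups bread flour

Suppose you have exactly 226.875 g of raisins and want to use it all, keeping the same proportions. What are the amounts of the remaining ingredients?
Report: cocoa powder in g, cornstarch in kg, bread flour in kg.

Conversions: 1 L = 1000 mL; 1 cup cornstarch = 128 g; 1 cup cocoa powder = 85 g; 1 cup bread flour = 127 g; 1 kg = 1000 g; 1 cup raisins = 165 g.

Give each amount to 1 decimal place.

cocoa powder: 350.6 g; cornstarch: 0.5 kg; bread flour: 0.7 kg

The original recipe has 82.5 g of raisins, so the scaling factor is 226.875 ÷ 82.5 = 11/4 = 2.75.
cocoa powder: 1.5 cup × 11/4 × 85 g/cup ≈ 350.6 g
cornstarch: 1.5 cup × 11/4 × 128 g/cup ÷ 1000 g/kg ≈ 0.5 kg
bread flour: 2 cup × 11/4 × 127 g/cup ÷ 1000 g/kg ≈ 0.7 kg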